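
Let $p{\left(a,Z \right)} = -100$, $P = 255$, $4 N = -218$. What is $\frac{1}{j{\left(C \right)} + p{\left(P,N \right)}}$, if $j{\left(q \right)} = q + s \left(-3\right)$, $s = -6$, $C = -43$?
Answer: $- \frac{1}{125} \approx -0.008$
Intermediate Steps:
$N = - \frac{109}{2}$ ($N = \frac{1}{4} \left(-218\right) = - \frac{109}{2} \approx -54.5$)
$j{\left(q \right)} = 18 + q$ ($j{\left(q \right)} = q - -18 = q + 18 = 18 + q$)
$\frac{1}{j{\left(C \right)} + p{\left(P,N \right)}} = \frac{1}{\left(18 - 43\right) - 100} = \frac{1}{-25 - 100} = \frac{1}{-125} = - \frac{1}{125}$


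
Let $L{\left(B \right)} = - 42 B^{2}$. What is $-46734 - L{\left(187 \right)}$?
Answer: $1421964$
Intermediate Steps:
$-46734 - L{\left(187 \right)} = -46734 - - 42 \cdot 187^{2} = -46734 - \left(-42\right) 34969 = -46734 - -1468698 = -46734 + 1468698 = 1421964$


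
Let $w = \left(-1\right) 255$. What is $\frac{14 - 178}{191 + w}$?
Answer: $\frac{41}{16} \approx 2.5625$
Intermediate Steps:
$w = -255$
$\frac{14 - 178}{191 + w} = \frac{14 - 178}{191 - 255} = \frac{14 + \left(-221 + 43\right)}{-64} = \left(14 - 178\right) \left(- \frac{1}{64}\right) = \left(-164\right) \left(- \frac{1}{64}\right) = \frac{41}{16}$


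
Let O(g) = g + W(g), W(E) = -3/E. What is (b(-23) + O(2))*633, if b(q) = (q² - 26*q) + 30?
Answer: 1465395/2 ≈ 7.3270e+5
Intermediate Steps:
b(q) = 30 + q² - 26*q
O(g) = g - 3/g
(b(-23) + O(2))*633 = ((30 + (-23)² - 26*(-23)) + (2 - 3/2))*633 = ((30 + 529 + 598) + (2 - 3*½))*633 = (1157 + (2 - 3/2))*633 = (1157 + ½)*633 = (2315/2)*633 = 1465395/2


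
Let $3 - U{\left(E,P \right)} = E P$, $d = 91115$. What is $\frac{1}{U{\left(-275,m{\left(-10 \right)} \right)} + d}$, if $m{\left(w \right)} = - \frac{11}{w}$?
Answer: $\frac{2}{182841} \approx 1.0938 \cdot 10^{-5}$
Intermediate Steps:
$U{\left(E,P \right)} = 3 - E P$
$\frac{1}{U{\left(-275,m{\left(-10 \right)} \right)} + d} = \frac{1}{\left(3 - - 275 \left(- \frac{11}{-10}\right)\right) + 91115} = \frac{1}{\left(3 - - 275 \left(\left(-11\right) \left(- \frac{1}{10}\right)\right)\right) + 91115} = \frac{1}{\left(3 - \left(-275\right) \frac{11}{10}\right) + 91115} = \frac{1}{\left(3 + \frac{605}{2}\right) + 91115} = \frac{1}{\frac{611}{2} + 91115} = \frac{1}{\frac{182841}{2}} = \frac{2}{182841}$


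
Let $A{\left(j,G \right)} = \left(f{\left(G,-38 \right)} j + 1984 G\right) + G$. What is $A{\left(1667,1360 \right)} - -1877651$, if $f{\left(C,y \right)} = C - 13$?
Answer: $6822700$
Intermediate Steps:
$f{\left(C,y \right)} = -13 + C$ ($f{\left(C,y \right)} = C - 13 = -13 + C$)
$A{\left(j,G \right)} = 1985 G + j \left(-13 + G\right)$ ($A{\left(j,G \right)} = \left(\left(-13 + G\right) j + 1984 G\right) + G = \left(j \left(-13 + G\right) + 1984 G\right) + G = \left(1984 G + j \left(-13 + G\right)\right) + G = 1985 G + j \left(-13 + G\right)$)
$A{\left(1667,1360 \right)} - -1877651 = \left(1985 \cdot 1360 + 1667 \left(-13 + 1360\right)\right) - -1877651 = \left(2699600 + 1667 \cdot 1347\right) + 1877651 = \left(2699600 + 2245449\right) + 1877651 = 4945049 + 1877651 = 6822700$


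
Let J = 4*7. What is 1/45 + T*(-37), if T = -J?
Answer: 46621/45 ≈ 1036.0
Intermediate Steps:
J = 28
T = -28 (T = -1*28 = -28)
1/45 + T*(-37) = 1/45 - 28*(-37) = 1/45 + 1036 = 46621/45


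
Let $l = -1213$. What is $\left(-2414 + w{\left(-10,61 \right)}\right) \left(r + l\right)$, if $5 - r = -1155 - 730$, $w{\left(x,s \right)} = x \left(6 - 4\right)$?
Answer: $-1647818$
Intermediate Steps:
$w{\left(x,s \right)} = 2 x$ ($w{\left(x,s \right)} = x 2 = 2 x$)
$r = 1890$ ($r = 5 - \left(-1155 - 730\right) = 5 - -1885 = 5 + 1885 = 1890$)
$\left(-2414 + w{\left(-10,61 \right)}\right) \left(r + l\right) = \left(-2414 + 2 \left(-10\right)\right) \left(1890 - 1213\right) = \left(-2414 - 20\right) 677 = \left(-2434\right) 677 = -1647818$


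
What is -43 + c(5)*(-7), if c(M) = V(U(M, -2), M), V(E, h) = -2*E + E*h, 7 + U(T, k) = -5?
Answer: 209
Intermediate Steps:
U(T, k) = -12 (U(T, k) = -7 - 5 = -12)
c(M) = 24 - 12*M (c(M) = -12*(-2 + M) = 24 - 12*M)
-43 + c(5)*(-7) = -43 + (24 - 12*5)*(-7) = -43 + (24 - 60)*(-7) = -43 - 36*(-7) = -43 + 252 = 209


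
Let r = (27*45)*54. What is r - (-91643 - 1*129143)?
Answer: 286396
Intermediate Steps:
r = 65610 (r = 1215*54 = 65610)
r - (-91643 - 1*129143) = 65610 - (-91643 - 1*129143) = 65610 - (-91643 - 129143) = 65610 - 1*(-220786) = 65610 + 220786 = 286396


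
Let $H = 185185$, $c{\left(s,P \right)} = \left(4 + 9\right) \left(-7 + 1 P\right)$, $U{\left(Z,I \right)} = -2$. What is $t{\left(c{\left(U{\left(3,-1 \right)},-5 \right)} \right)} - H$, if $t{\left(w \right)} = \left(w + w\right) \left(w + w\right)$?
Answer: $-87841$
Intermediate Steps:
$c{\left(s,P \right)} = -91 + 13 P$ ($c{\left(s,P \right)} = 13 \left(-7 + P\right) = -91 + 13 P$)
$t{\left(w \right)} = 4 w^{2}$ ($t{\left(w \right)} = 2 w 2 w = 4 w^{2}$)
$t{\left(c{\left(U{\left(3,-1 \right)},-5 \right)} \right)} - H = 4 \left(-91 + 13 \left(-5\right)\right)^{2} - 185185 = 4 \left(-91 - 65\right)^{2} - 185185 = 4 \left(-156\right)^{2} - 185185 = 4 \cdot 24336 - 185185 = 97344 - 185185 = -87841$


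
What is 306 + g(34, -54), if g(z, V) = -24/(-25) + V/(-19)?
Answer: 147156/475 ≈ 309.80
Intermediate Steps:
g(z, V) = 24/25 - V/19 (g(z, V) = -24*(-1/25) + V*(-1/19) = 24/25 - V/19)
306 + g(34, -54) = 306 + (24/25 - 1/19*(-54)) = 306 + (24/25 + 54/19) = 306 + 1806/475 = 147156/475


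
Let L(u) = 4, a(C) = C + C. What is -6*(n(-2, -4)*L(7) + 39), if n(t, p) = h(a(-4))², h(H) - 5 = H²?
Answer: -114498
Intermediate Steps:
a(C) = 2*C
h(H) = 5 + H²
n(t, p) = 4761 (n(t, p) = (5 + (2*(-4))²)² = (5 + (-8)²)² = (5 + 64)² = 69² = 4761)
-6*(n(-2, -4)*L(7) + 39) = -6*(4761*4 + 39) = -6*(19044 + 39) = -6*19083 = -114498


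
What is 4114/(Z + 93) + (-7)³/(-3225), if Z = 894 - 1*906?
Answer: 4431811/87075 ≈ 50.896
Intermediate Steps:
Z = -12 (Z = 894 - 906 = -12)
4114/(Z + 93) + (-7)³/(-3225) = 4114/(-12 + 93) + (-7)³/(-3225) = 4114/81 - 343*(-1/3225) = 4114*(1/81) + 343/3225 = 4114/81 + 343/3225 = 4431811/87075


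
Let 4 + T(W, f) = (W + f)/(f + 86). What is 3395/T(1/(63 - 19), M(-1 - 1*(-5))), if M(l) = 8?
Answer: -2005960/2313 ≈ -867.25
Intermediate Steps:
T(W, f) = -4 + (W + f)/(86 + f) (T(W, f) = -4 + (W + f)/(f + 86) = -4 + (W + f)/(86 + f))
3395/T(1/(63 - 19), M(-1 - 1*(-5))) = 3395/(((-344 + 1/(63 - 19) - 3*8)/(86 + 8))) = 3395/(((-344 + 1/44 - 24)/94)) = 3395/(((1/94)*(-16191/44))) = 3395/(-16191/4136) = 3395*(-4136/16191) = -2005960/2313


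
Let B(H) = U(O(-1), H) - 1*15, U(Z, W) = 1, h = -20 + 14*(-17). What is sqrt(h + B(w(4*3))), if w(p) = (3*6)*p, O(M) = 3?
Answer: 4*I*sqrt(17) ≈ 16.492*I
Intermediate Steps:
w(p) = 18*p
h = -258 (h = -20 - 238 = -258)
B(H) = -14 (B(H) = 1 - 1*15 = 1 - 15 = -14)
sqrt(h + B(w(4*3))) = sqrt(-258 - 14) = sqrt(-272) = 4*I*sqrt(17)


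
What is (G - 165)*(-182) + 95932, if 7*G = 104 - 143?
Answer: 126976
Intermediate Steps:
G = -39/7 (G = (104 - 143)/7 = (1/7)*(-39) = -39/7 ≈ -5.5714)
(G - 165)*(-182) + 95932 = (-39/7 - 165)*(-182) + 95932 = -1194/7*(-182) + 95932 = 31044 + 95932 = 126976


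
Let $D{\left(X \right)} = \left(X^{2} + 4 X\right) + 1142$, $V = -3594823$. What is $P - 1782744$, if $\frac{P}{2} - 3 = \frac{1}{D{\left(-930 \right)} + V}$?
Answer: $- \frac{4871333367740}{2732501} \approx -1.7827 \cdot 10^{6}$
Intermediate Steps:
$D{\left(X \right)} = 1142 + X^{2} + 4 X$
$P = \frac{16395004}{2732501}$ ($P = 6 + \frac{2}{\left(1142 + \left(-930\right)^{2} + 4 \left(-930\right)\right) - 3594823} = 6 + \frac{2}{\left(1142 + 864900 - 3720\right) - 3594823} = 6 + \frac{2}{862322 - 3594823} = 6 + \frac{2}{-2732501} = 6 + 2 \left(- \frac{1}{2732501}\right) = 6 - \frac{2}{2732501} = \frac{16395004}{2732501} \approx 6.0$)
$P - 1782744 = \frac{16395004}{2732501} - 1782744 = - \frac{4871333367740}{2732501}$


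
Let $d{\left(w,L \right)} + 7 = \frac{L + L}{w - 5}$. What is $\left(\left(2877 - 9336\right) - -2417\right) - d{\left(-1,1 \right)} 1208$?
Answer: $\frac{14450}{3} \approx 4816.7$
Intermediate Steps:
$d{\left(w,L \right)} = -7 + \frac{2 L}{-5 + w}$ ($d{\left(w,L \right)} = -7 + \frac{L + L}{w - 5} = -7 + \frac{2 L}{-5 + w}$)
$\left(\left(2877 - 9336\right) - -2417\right) - d{\left(-1,1 \right)} 1208 = \left(\left(2877 - 9336\right) - -2417\right) - \frac{35 - -7 + 2 \cdot 1}{-5 - 1} \cdot 1208 = \left(-6459 + 2417\right) - \frac{35 + 7 + 2}{-6} \cdot 1208 = -4042 - \left(- \frac{1}{6}\right) 44 \cdot 1208 = -4042 - \left(- \frac{22}{3}\right) 1208 = -4042 - - \frac{26576}{3} = -4042 + \frac{26576}{3} = \frac{14450}{3}$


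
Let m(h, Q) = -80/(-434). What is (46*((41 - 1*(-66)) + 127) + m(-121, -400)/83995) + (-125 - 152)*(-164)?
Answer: 204841361544/3645383 ≈ 56192.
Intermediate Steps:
m(h, Q) = 40/217 (m(h, Q) = -80*(-1/434) = 40/217)
(46*((41 - 1*(-66)) + 127) + m(-121, -400)/83995) + (-125 - 152)*(-164) = (46*((41 - 1*(-66)) + 127) + (40/217)/83995) + (-125 - 152)*(-164) = (46*((41 + 66) + 127) + (40/217)*(1/83995)) - 277*(-164) = (46*(107 + 127) + 8/3645383) + 45428 = (46*234 + 8/3645383) + 45428 = (10764 + 8/3645383) + 45428 = 39238902620/3645383 + 45428 = 204841361544/3645383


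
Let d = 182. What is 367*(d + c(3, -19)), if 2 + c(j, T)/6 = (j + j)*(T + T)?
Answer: -439666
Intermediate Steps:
c(j, T) = -12 + 24*T*j (c(j, T) = -12 + 6*((j + j)*(T + T)) = -12 + 6*((2*j)*(2*T)) = -12 + 6*(4*T*j) = -12 + 24*T*j)
367*(d + c(3, -19)) = 367*(182 + (-12 + 24*(-19)*3)) = 367*(182 + (-12 - 1368)) = 367*(182 - 1380) = 367*(-1198) = -439666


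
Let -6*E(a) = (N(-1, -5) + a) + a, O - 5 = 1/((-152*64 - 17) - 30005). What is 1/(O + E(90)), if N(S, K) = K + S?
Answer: -39750/954001 ≈ -0.041667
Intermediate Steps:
O = 198749/39750 (O = 5 + 1/((-152*64 - 17) - 30005) = 5 + 1/((-9728 - 17) - 30005) = 5 + 1/(-9745 - 30005) = 5 + 1/(-39750) = 5 - 1/39750 = 198749/39750 ≈ 5.0000)
E(a) = 1 - a/3 (E(a) = -(((-5 - 1) + a) + a)/6 = -((-6 + a) + a)/6 = -(-6 + 2*a)/6 = 1 - a/3)
1/(O + E(90)) = 1/(198749/39750 + (1 - 1/3*90)) = 1/(198749/39750 + (1 - 30)) = 1/(198749/39750 - 29) = 1/(-954001/39750) = -39750/954001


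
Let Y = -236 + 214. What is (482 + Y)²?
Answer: 211600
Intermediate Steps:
Y = -22
(482 + Y)² = (482 - 22)² = 460² = 211600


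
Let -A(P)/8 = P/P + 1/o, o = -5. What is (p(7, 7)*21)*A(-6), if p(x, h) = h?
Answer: -4704/5 ≈ -940.80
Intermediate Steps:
A(P) = -32/5 (A(P) = -8*(P/P + 1/(-5)) = -8*(1 + 1*(-⅕)) = -8*(1 - ⅕) = -8*⅘ = -32/5)
(p(7, 7)*21)*A(-6) = (7*21)*(-32/5) = 147*(-32/5) = -4704/5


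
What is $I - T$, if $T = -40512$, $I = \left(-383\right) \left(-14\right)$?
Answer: $45874$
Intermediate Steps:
$I = 5362$
$I - T = 5362 - -40512 = 5362 + 40512 = 45874$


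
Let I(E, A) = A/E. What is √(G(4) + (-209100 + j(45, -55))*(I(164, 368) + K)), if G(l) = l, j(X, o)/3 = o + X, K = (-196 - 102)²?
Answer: 2*I*√7804903921439/41 ≈ 1.3628e+5*I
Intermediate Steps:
K = 88804 (K = (-298)² = 88804)
j(X, o) = 3*X + 3*o (j(X, o) = 3*(o + X) = 3*(X + o) = 3*X + 3*o)
√(G(4) + (-209100 + j(45, -55))*(I(164, 368) + K)) = √(4 + (-209100 + (3*45 + 3*(-55)))*(368/164 + 88804)) = √(4 + (-209100 + (135 - 165))*(368*(1/164) + 88804)) = √(4 + (-209100 - 30)*(92/41 + 88804)) = √(4 - 209130*3641056/41) = √(4 - 761454041280/41) = √(-761454041116/41) = 2*I*√7804903921439/41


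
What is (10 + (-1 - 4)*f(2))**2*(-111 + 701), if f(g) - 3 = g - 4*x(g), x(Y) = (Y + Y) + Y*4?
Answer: 29868750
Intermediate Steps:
x(Y) = 6*Y (x(Y) = 2*Y + 4*Y = 6*Y)
f(g) = 3 - 23*g (f(g) = 3 + (g - 24*g) = 3 - 23*g)
(10 + (-1 - 4)*f(2))**2*(-111 + 701) = (10 + (-1 - 4)*(3 - 23*2))**2*(-111 + 701) = (10 - 5*(3 - 46))**2*590 = (10 - 5*(-43))**2*590 = (10 + 215)**2*590 = 225**2*590 = 50625*590 = 29868750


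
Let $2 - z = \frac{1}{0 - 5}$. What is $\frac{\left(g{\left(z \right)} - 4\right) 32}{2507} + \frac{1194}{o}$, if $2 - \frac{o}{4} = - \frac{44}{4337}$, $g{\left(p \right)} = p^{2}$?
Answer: $\frac{54096379189}{364267100} \approx 148.51$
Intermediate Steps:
$z = \frac{11}{5}$ ($z = 2 - \frac{1}{0 - 5} = 2 - \frac{1}{-5} = 2 - - \frac{1}{5} = 2 + \frac{1}{5} = \frac{11}{5} \approx 2.2$)
$o = \frac{34872}{4337}$ ($o = 8 - 4 \left(- \frac{44}{4337}\right) = 8 - 4 \left(\left(-44\right) \frac{1}{4337}\right) = 8 - - \frac{176}{4337} = 8 + \frac{176}{4337} = \frac{34872}{4337} \approx 8.0406$)
$\frac{\left(g{\left(z \right)} - 4\right) 32}{2507} + \frac{1194}{o} = \frac{\left(\left(\frac{11}{5}\right)^{2} - 4\right) 32}{2507} + \frac{1194}{\frac{34872}{4337}} = \left(\frac{121}{25} - 4\right) 32 \cdot \frac{1}{2507} + 1194 \cdot \frac{4337}{34872} = \frac{21}{25} \cdot 32 \cdot \frac{1}{2507} + \frac{863063}{5812} = \frac{672}{25} \cdot \frac{1}{2507} + \frac{863063}{5812} = \frac{672}{62675} + \frac{863063}{5812} = \frac{54096379189}{364267100}$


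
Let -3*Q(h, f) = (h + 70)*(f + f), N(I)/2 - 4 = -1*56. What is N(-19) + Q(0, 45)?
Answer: -2204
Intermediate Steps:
N(I) = -104 (N(I) = 8 + 2*(-1*56) = 8 + 2*(-56) = 8 - 112 = -104)
Q(h, f) = -2*f*(70 + h)/3 (Q(h, f) = -(h + 70)*(f + f)/3 = -(70 + h)*2*f/3 = -2*f*(70 + h)/3)
N(-19) + Q(0, 45) = -104 - ⅔*45*(70 + 0) = -104 - ⅔*45*70 = -104 - 2100 = -2204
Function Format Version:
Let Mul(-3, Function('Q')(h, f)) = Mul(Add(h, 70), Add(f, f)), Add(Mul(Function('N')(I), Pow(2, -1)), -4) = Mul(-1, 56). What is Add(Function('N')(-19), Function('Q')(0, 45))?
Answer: -2204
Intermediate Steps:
Function('N')(I) = -104 (Function('N')(I) = Add(8, Mul(2, Mul(-1, 56))) = Add(8, Mul(2, -56)) = Add(8, -112) = -104)
Function('Q')(h, f) = Mul(Rational(-2, 3), f, Add(70, h)) (Function('Q')(h, f) = Mul(Rational(-1, 3), Mul(Add(h, 70), Add(f, f))) = Mul(Rational(-1, 3), Mul(Add(70, h), Mul(2, f))) = Mul(Rational(-1, 3), Mul(2, f, Add(70, h))) = Mul(Rational(-2, 3), f, Add(70, h)))
Add(Function('N')(-19), Function('Q')(0, 45)) = Add(-104, Mul(Rational(-2, 3), 45, Add(70, 0))) = Add(-104, Mul(Rational(-2, 3), 45, 70)) = Add(-104, -2100) = -2204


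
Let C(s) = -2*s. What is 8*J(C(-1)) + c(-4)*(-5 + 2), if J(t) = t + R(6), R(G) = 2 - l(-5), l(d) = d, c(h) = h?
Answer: 84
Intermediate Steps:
R(G) = 7 (R(G) = 2 - 1*(-5) = 2 + 5 = 7)
J(t) = 7 + t (J(t) = t + 7 = 7 + t)
8*J(C(-1)) + c(-4)*(-5 + 2) = 8*(7 - 2*(-1)) - 4*(-5 + 2) = 8*(7 + 2) - 4*(-3) = 8*9 + 12 = 72 + 12 = 84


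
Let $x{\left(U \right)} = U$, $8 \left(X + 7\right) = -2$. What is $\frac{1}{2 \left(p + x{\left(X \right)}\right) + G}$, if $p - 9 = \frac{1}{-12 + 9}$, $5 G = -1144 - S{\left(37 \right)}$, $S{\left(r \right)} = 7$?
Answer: $- \frac{30}{6821} \approx -0.0043982$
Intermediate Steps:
$X = - \frac{29}{4}$ ($X = -7 + \frac{1}{8} \left(-2\right) = -7 - \frac{1}{4} = - \frac{29}{4} \approx -7.25$)
$G = - \frac{1151}{5}$ ($G = \frac{-1144 - 7}{5} = \frac{1}{5} \left(-1151\right) = - \frac{1151}{5} \approx -230.2$)
$p = \frac{26}{3}$ ($p = 9 + \frac{1}{-12 + 9} = 9 + \frac{1}{-3} = 9 - \frac{1}{3} = \frac{26}{3} \approx 8.6667$)
$\frac{1}{2 \left(p + x{\left(X \right)}\right) + G} = \frac{1}{2 \left(\frac{26}{3} - \frac{29}{4}\right) - \frac{1151}{5}} = \frac{1}{2 \cdot \frac{17}{12} - \frac{1151}{5}} = \frac{1}{\frac{17}{6} - \frac{1151}{5}} = \frac{1}{- \frac{6821}{30}} = - \frac{30}{6821}$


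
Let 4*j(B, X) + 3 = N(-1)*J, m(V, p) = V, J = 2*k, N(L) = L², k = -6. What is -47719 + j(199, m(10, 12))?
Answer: -190891/4 ≈ -47723.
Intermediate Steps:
J = -12 (J = 2*(-6) = -12)
j(B, X) = -15/4 (j(B, X) = -¾ + ((-1)²*(-12))/4 = -¾ + (1*(-12))/4 = -¾ + (¼)*(-12) = -¾ - 3 = -15/4)
-47719 + j(199, m(10, 12)) = -47719 - 15/4 = -190891/4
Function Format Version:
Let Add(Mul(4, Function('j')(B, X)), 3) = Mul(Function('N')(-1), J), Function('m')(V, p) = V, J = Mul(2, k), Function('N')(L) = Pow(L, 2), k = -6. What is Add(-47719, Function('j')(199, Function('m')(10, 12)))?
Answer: Rational(-190891, 4) ≈ -47723.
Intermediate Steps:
J = -12 (J = Mul(2, -6) = -12)
Function('j')(B, X) = Rational(-15, 4) (Function('j')(B, X) = Add(Rational(-3, 4), Mul(Rational(1, 4), Mul(Pow(-1, 2), -12))) = Add(Rational(-3, 4), Mul(Rational(1, 4), Mul(1, -12))) = Add(Rational(-3, 4), Mul(Rational(1, 4), -12)) = Add(Rational(-3, 4), -3) = Rational(-15, 4))
Add(-47719, Function('j')(199, Function('m')(10, 12))) = Add(-47719, Rational(-15, 4)) = Rational(-190891, 4)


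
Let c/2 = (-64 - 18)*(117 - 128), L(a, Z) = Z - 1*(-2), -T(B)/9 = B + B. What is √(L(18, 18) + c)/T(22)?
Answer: -√114/99 ≈ -0.10785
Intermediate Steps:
T(B) = -18*B (T(B) = -9*(B + B) = -18*B)
L(a, Z) = 2 + Z (L(a, Z) = Z + 2 = 2 + Z)
c = 1804 (c = 2*((-64 - 18)*(117 - 128)) = 2*(-82*(-11)) = 2*902 = 1804)
√(L(18, 18) + c)/T(22) = √((2 + 18) + 1804)/((-18*22)) = √(20 + 1804)/(-396) = √1824*(-1/396) = (4*√114)*(-1/396) = -√114/99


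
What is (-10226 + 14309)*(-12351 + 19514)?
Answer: 29246529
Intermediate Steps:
(-10226 + 14309)*(-12351 + 19514) = 4083*7163 = 29246529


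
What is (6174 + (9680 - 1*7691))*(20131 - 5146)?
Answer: 122322555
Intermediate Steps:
(6174 + (9680 - 1*7691))*(20131 - 5146) = (6174 + (9680 - 7691))*14985 = (6174 + 1989)*14985 = 8163*14985 = 122322555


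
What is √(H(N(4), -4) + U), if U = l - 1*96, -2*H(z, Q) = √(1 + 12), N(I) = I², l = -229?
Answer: √(-1300 - 2*√13)/2 ≈ 18.078*I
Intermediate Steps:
H(z, Q) = -√13/2 (H(z, Q) = -√(1 + 12)/2 = -√13/2)
U = -325 (U = -229 - 1*96 = -229 - 96 = -325)
√(H(N(4), -4) + U) = √(-√13/2 - 325) = √(-325 - √13/2)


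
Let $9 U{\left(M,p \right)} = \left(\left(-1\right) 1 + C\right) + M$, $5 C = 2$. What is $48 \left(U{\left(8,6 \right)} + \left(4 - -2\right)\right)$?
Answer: $\frac{4912}{15} \approx 327.47$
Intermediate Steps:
$C = \frac{2}{5}$ ($C = \frac{1}{5} \cdot 2 = \frac{2}{5} \approx 0.4$)
$U{\left(M,p \right)} = - \frac{1}{15} + \frac{M}{9}$ ($U{\left(M,p \right)} = \frac{\left(\left(-1\right) 1 + \frac{2}{5}\right) + M}{9} = \frac{\left(-1 + \frac{2}{5}\right) + M}{9} = \frac{- \frac{3}{5} + M}{9} = - \frac{1}{15} + \frac{M}{9}$)
$48 \left(U{\left(8,6 \right)} + \left(4 - -2\right)\right) = 48 \left(\left(- \frac{1}{15} + \frac{1}{9} \cdot 8\right) + \left(4 - -2\right)\right) = 48 \left(\left(- \frac{1}{15} + \frac{8}{9}\right) + \left(4 + 2\right)\right) = 48 \left(\frac{37}{45} + 6\right) = 48 \cdot \frac{307}{45} = \frac{4912}{15}$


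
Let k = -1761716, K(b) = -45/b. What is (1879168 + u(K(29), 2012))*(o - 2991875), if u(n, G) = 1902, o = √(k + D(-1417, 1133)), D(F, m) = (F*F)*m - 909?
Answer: -5627926306250 + 11286420*√63143767 ≈ -5.5382e+12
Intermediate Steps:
D(F, m) = -909 + m*F² (D(F, m) = F²*m - 909 = m*F² - 909 = -909 + m*F²)
o = 6*√63143767 (o = √(-1761716 + (-909 + 1133*(-1417)²)) = √(-1761716 + (-909 + 1133*2007889)) = √(-1761716 + (-909 + 2274938237)) = √(-1761716 + 2274937328) = √2273175612 = 6*√63143767 ≈ 47678.)
(1879168 + u(K(29), 2012))*(o - 2991875) = (1879168 + 1902)*(6*√63143767 - 2991875) = 1881070*(-2991875 + 6*√63143767) = -5627926306250 + 11286420*√63143767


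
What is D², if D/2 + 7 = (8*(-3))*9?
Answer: 198916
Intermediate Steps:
D = -446 (D = -14 + 2*((8*(-3))*9) = -14 + 2*(-24*9) = -14 + 2*(-216) = -14 - 432 = -446)
D² = (-446)² = 198916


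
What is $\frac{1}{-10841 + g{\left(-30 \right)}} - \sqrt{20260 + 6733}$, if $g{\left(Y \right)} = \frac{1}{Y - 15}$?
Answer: $- \frac{45}{487846} - \sqrt{26993} \approx -164.3$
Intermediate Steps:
$g{\left(Y \right)} = \frac{1}{-15 + Y}$
$\frac{1}{-10841 + g{\left(-30 \right)}} - \sqrt{20260 + 6733} = \frac{1}{-10841 + \frac{1}{-15 - 30}} - \sqrt{20260 + 6733} = \frac{1}{-10841 + \frac{1}{-45}} - \sqrt{26993} = \frac{1}{-10841 - \frac{1}{45}} - \sqrt{26993} = \frac{1}{- \frac{487846}{45}} - \sqrt{26993} = - \frac{45}{487846} - \sqrt{26993}$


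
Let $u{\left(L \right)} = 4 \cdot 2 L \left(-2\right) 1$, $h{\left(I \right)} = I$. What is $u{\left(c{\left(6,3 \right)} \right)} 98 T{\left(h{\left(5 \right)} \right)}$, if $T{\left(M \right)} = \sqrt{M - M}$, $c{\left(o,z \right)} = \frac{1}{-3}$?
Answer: $0$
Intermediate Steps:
$c{\left(o,z \right)} = - \frac{1}{3}$
$T{\left(M \right)} = 0$ ($T{\left(M \right)} = \sqrt{0} = 0$)
$u{\left(L \right)} = - 16 L$ ($u{\left(L \right)} = 8 L \left(-2\right) 1 = - 16 L 1 = - 16 L$)
$u{\left(c{\left(6,3 \right)} \right)} 98 T{\left(h{\left(5 \right)} \right)} = \left(-16\right) \left(- \frac{1}{3}\right) 98 \cdot 0 = \frac{16}{3} \cdot 98 \cdot 0 = \frac{1568}{3} \cdot 0 = 0$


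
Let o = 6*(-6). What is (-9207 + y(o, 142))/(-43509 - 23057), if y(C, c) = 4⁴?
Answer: 8951/66566 ≈ 0.13447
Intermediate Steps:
o = -36
y(C, c) = 256
(-9207 + y(o, 142))/(-43509 - 23057) = (-9207 + 256)/(-43509 - 23057) = -8951/(-66566) = -8951*(-1/66566) = 8951/66566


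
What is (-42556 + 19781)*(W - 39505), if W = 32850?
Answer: 151567625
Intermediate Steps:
(-42556 + 19781)*(W - 39505) = (-42556 + 19781)*(32850 - 39505) = -22775*(-6655) = 151567625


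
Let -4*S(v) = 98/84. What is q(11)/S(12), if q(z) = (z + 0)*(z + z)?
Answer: -5808/7 ≈ -829.71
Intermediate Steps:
S(v) = -7/24 (S(v) = -49/(2*84) = -1/4*7/6 = -7/24)
q(z) = 2*z**2 (q(z) = z*(2*z) = 2*z**2)
q(11)/S(12) = (2*11**2)/(-7/24) = (2*121)*(-24/7) = 242*(-24/7) = -5808/7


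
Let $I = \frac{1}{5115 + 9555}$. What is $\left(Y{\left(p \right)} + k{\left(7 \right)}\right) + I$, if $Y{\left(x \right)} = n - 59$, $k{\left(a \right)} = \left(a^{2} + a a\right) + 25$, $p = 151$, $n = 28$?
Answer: $\frac{1349641}{14670} \approx 92.0$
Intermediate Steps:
$k{\left(a \right)} = 25 + 2 a^{2}$ ($k{\left(a \right)} = \left(a^{2} + a^{2}\right) + 25 = 2 a^{2} + 25 = 25 + 2 a^{2}$)
$Y{\left(x \right)} = -31$ ($Y{\left(x \right)} = 28 - 59 = -31$)
$I = \frac{1}{14670} \approx 6.8166 \cdot 10^{-5}$
$\left(Y{\left(p \right)} + k{\left(7 \right)}\right) + I = \left(-31 + \left(25 + 2 \cdot 7^{2}\right)\right) + \frac{1}{14670} = \left(-31 + \left(25 + 2 \cdot 49\right)\right) + \frac{1}{14670} = \left(-31 + \left(25 + 98\right)\right) + \frac{1}{14670} = \left(-31 + 123\right) + \frac{1}{14670} = 92 + \frac{1}{14670} = \frac{1349641}{14670}$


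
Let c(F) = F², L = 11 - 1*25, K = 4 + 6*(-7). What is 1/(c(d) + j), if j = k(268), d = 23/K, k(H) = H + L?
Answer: 1444/367305 ≈ 0.0039313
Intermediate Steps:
K = -38 (K = 4 - 42 = -38)
L = -14 (L = 11 - 25 = -14)
k(H) = -14 + H (k(H) = H - 14 = -14 + H)
d = -23/38 (d = 23/(-38) = 23*(-1/38) = -23/38 ≈ -0.60526)
j = 254 (j = -14 + 268 = 254)
1/(c(d) + j) = 1/((-23/38)² + 254) = 1/(529/1444 + 254) = 1/(367305/1444) = 1444/367305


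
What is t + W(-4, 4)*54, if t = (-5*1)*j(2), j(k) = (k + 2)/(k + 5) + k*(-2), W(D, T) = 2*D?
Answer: -2904/7 ≈ -414.86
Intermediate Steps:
j(k) = -2*k + (2 + k)/(5 + k) (j(k) = (2 + k)/(5 + k) - 2*k = -2*k + (2 + k)/(5 + k))
t = 120/7 (t = (-5*1)*((2 - 9*2 - 2*2**2)/(5 + 2)) = -5*(2 - 18 - 2*4)/7 = -5*(2 - 18 - 8)/7 = -5*(-24)/7 = -5*(-24/7) = 120/7 ≈ 17.143)
t + W(-4, 4)*54 = 120/7 + (2*(-4))*54 = 120/7 - 8*54 = 120/7 - 432 = -2904/7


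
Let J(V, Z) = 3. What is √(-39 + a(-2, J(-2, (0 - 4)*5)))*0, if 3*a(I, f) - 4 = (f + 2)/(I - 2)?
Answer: 0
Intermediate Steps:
a(I, f) = 4/3 + (2 + f)/(3*(-2 + I)) (a(I, f) = 4/3 + ((f + 2)/(I - 2))/3 = 4/3 + ((2 + f)/(-2 + I))/3 = 4/3 + (2 + f)/(3*(-2 + I)))
√(-39 + a(-2, J(-2, (0 - 4)*5)))*0 = √(-39 + (-6 + 3 + 4*(-2))/(3*(-2 - 2)))*0 = √(-39 + (⅓)*(-6 + 3 - 8)/(-4))*0 = √(-39 + (⅓)*(-¼)*(-11))*0 = √(-39 + 11/12)*0 = √(-457/12)*0 = (I*√1371/6)*0 = 0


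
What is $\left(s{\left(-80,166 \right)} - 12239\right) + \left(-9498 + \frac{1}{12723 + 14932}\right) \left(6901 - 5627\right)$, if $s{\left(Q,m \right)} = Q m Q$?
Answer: $- \frac{305595796331}{27655} \approx -1.105 \cdot 10^{7}$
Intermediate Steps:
$s{\left(Q,m \right)} = m Q^{2}$
$\left(s{\left(-80,166 \right)} - 12239\right) + \left(-9498 + \frac{1}{12723 + 14932}\right) \left(6901 - 5627\right) = \left(166 \left(-80\right)^{2} - 12239\right) + \left(-9498 + \frac{1}{12723 + 14932}\right) \left(6901 - 5627\right) = \left(166 \cdot 6400 - 12239\right) + \left(-9498 + \frac{1}{27655}\right) 1274 = \left(1062400 - 12239\right) + \left(-9498 + \frac{1}{27655}\right) 1274 = 1050161 - \frac{334637998786}{27655} = - \frac{305595796331}{27655}$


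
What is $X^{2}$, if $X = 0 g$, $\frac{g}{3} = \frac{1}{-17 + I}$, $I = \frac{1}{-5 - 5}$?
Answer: $0$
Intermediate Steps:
$I = - \frac{1}{10}$ ($I = \frac{1}{-10} = - \frac{1}{10} \approx -0.1$)
$g = - \frac{10}{57}$ ($g = \frac{3}{-17 - \frac{1}{10}} = \frac{3}{- \frac{171}{10}} = 3 \left(- \frac{10}{171}\right) = - \frac{10}{57} \approx -0.17544$)
$X = 0$ ($X = 0 \left(- \frac{10}{57}\right) = 0$)
$X^{2} = 0^{2} = 0$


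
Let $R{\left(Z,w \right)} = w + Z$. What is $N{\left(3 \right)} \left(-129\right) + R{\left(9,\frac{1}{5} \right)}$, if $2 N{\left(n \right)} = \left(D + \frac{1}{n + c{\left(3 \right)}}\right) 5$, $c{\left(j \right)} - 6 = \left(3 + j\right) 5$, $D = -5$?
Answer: $\frac{104873}{65} \approx 1613.4$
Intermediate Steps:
$R{\left(Z,w \right)} = Z + w$
$c{\left(j \right)} = 21 + 5 j$ ($c{\left(j \right)} = 6 + \left(3 + j\right) 5 = 6 + \left(15 + 5 j\right) = 21 + 5 j$)
$N{\left(n \right)} = - \frac{25}{2} + \frac{5}{2 \left(36 + n\right)}$ ($N{\left(n \right)} = \frac{\left(-5 + \frac{1}{n + \left(21 + 5 \cdot 3\right)}\right) 5}{2} = \frac{\left(-5 + \frac{1}{n + \left(21 + 15\right)}\right) 5}{2} = \frac{\left(-5 + \frac{1}{n + 36}\right) 5}{2} = \frac{\left(-5 + \frac{1}{36 + n}\right) 5}{2} = \frac{-25 + \frac{5}{36 + n}}{2} = - \frac{25}{2} + \frac{5}{2 \left(36 + n\right)}$)
$N{\left(3 \right)} \left(-129\right) + R{\left(9,\frac{1}{5} \right)} = \frac{5 \left(-179 - 15\right)}{2 \left(36 + 3\right)} \left(-129\right) + \left(9 + \frac{1}{5}\right) = \frac{5 \left(-179 - 15\right)}{2 \cdot 39} \left(-129\right) + \left(9 + \frac{1}{5}\right) = \frac{5}{2} \cdot \frac{1}{39} \left(-194\right) \left(-129\right) + \frac{46}{5} = \left(- \frac{485}{39}\right) \left(-129\right) + \frac{46}{5} = \frac{20855}{13} + \frac{46}{5} = \frac{104873}{65}$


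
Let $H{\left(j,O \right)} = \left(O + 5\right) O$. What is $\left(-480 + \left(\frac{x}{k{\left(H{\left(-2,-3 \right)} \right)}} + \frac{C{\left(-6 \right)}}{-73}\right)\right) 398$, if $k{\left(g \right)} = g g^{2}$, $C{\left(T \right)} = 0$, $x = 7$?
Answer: $- \frac{20633713}{108} \approx -1.9105 \cdot 10^{5}$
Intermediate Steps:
$H{\left(j,O \right)} = O \left(5 + O\right)$ ($H{\left(j,O \right)} = \left(5 + O\right) O = O \left(5 + O\right)$)
$k{\left(g \right)} = g^{3}$
$\left(-480 + \left(\frac{x}{k{\left(H{\left(-2,-3 \right)} \right)}} + \frac{C{\left(-6 \right)}}{-73}\right)\right) 398 = \left(-480 + \left(\frac{7}{\left(- 3 \left(5 - 3\right)\right)^{3}} + \frac{0}{-73}\right)\right) 398 = \left(-480 + \left(\frac{7}{\left(\left(-3\right) 2\right)^{3}} + 0 \left(- \frac{1}{73}\right)\right)\right) 398 = \left(-480 + \left(\frac{7}{\left(-6\right)^{3}} + 0\right)\right) 398 = \left(-480 + \left(\frac{7}{-216} + 0\right)\right) 398 = \left(-480 + \left(7 \left(- \frac{1}{216}\right) + 0\right)\right) 398 = \left(-480 + \left(- \frac{7}{216} + 0\right)\right) 398 = \left(-480 - \frac{7}{216}\right) 398 = \left(- \frac{103687}{216}\right) 398 = - \frac{20633713}{108}$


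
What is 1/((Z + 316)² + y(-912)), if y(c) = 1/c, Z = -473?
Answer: 912/22479887 ≈ 4.0570e-5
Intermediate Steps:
1/((Z + 316)² + y(-912)) = 1/((-473 + 316)² + 1/(-912)) = 1/((-157)² - 1/912) = 1/(24649 - 1/912) = 1/(22479887/912) = 912/22479887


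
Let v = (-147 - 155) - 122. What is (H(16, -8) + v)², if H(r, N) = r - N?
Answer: 160000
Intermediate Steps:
v = -424 (v = -302 - 122 = -424)
(H(16, -8) + v)² = ((16 - 1*(-8)) - 424)² = ((16 + 8) - 424)² = (24 - 424)² = (-400)² = 160000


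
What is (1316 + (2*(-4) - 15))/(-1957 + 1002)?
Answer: -1293/955 ≈ -1.3539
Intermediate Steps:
(1316 + (2*(-4) - 15))/(-1957 + 1002) = (1316 + (-8 - 15))/(-955) = (1316 - 23)*(-1/955) = 1293*(-1/955) = -1293/955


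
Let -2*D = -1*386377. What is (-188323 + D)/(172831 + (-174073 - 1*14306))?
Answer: -9731/31096 ≈ -0.31293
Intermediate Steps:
D = 386377/2 (D = -(-1)*386377/2 = -½*(-386377) = 386377/2 ≈ 1.9319e+5)
(-188323 + D)/(172831 + (-174073 - 1*14306)) = (-188323 + 386377/2)/(172831 + (-174073 - 1*14306)) = 9731/(2*(172831 + (-174073 - 14306))) = 9731/(2*(172831 - 188379)) = (9731/2)/(-15548) = (9731/2)*(-1/15548) = -9731/31096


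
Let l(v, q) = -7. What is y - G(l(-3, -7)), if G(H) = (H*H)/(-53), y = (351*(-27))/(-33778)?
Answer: 2157403/1790234 ≈ 1.2051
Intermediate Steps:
y = 9477/33778 (y = -9477*(-1/33778) = 9477/33778 ≈ 0.28057)
G(H) = -H²/53 (G(H) = H²*(-1/53) = -H²/53)
y - G(l(-3, -7)) = 9477/33778 - (-1)*(-7)²/53 = 9477/33778 - (-1)*49/53 = 9477/33778 - 1*(-49/53) = 9477/33778 + 49/53 = 2157403/1790234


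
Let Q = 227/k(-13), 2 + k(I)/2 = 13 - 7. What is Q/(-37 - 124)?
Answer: -227/1288 ≈ -0.17624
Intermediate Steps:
k(I) = 8 (k(I) = -4 + 2*(13 - 7) = -4 + 2*6 = -4 + 12 = 8)
Q = 227/8 ≈ 28.375
Q/(-37 - 124) = (227/8)/(-37 - 124) = (227/8)/(-161) = -1/161*227/8 = -227/1288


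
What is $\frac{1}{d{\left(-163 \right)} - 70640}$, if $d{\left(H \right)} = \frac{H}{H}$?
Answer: $- \frac{1}{70639} \approx -1.4156 \cdot 10^{-5}$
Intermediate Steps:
$d{\left(H \right)} = 1$
$\frac{1}{d{\left(-163 \right)} - 70640} = \frac{1}{1 - 70640} = \frac{1}{-70639} = - \frac{1}{70639}$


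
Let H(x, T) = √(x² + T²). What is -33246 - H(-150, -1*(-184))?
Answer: -33246 - 2*√14089 ≈ -33483.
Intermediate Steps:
H(x, T) = √(T² + x²)
-33246 - H(-150, -1*(-184)) = -33246 - √((-1*(-184))² + (-150)²) = -33246 - √(184² + 22500) = -33246 - √(33856 + 22500) = -33246 - √56356 = -33246 - 2*√14089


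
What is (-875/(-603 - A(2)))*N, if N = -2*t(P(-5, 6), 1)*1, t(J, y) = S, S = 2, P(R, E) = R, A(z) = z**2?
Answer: -3500/607 ≈ -5.7661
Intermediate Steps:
t(J, y) = 2
N = -4 (N = -2*2*1 = -4*1 = -4)
(-875/(-603 - A(2)))*N = -875/(-603 - 1*2**2)*(-4) = -875/(-603 - 1*4)*(-4) = -875/(-603 - 4)*(-4) = -875/(-607)*(-4) = -875*(-1/607)*(-4) = (875/607)*(-4) = -3500/607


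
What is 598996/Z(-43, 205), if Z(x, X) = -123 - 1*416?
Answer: -598996/539 ≈ -1111.3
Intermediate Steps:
Z(x, X) = -539 (Z(x, X) = -123 - 416 = -539)
598996/Z(-43, 205) = 598996/(-539) = 598996*(-1/539) = -598996/539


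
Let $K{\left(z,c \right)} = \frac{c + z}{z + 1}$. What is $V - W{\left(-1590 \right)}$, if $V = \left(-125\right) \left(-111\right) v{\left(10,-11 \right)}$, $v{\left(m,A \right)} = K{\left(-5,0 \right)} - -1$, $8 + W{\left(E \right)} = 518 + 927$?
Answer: $\frac{119127}{4} \approx 29782.0$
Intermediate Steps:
$K{\left(z,c \right)} = \frac{c + z}{1 + z}$
$W{\left(E \right)} = 1437$ ($W{\left(E \right)} = -8 + \left(518 + 927\right) = -8 + 1445 = 1437$)
$v{\left(m,A \right)} = \frac{9}{4}$ ($v{\left(m,A \right)} = \frac{0 - 5}{1 - 5} - -1 = \frac{1}{-4} \left(-5\right) + 1 = \left(- \frac{1}{4}\right) \left(-5\right) + 1 = \frac{5}{4} + 1 = \frac{9}{4}$)
$V = \frac{124875}{4}$ ($V = \left(-125\right) \left(-111\right) \frac{9}{4} = 13875 \cdot \frac{9}{4} = \frac{124875}{4} \approx 31219.0$)
$V - W{\left(-1590 \right)} = \frac{124875}{4} - 1437 = \frac{119127}{4}$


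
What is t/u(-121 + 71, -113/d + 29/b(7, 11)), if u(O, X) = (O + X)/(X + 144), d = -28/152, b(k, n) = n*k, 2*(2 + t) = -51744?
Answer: -1509773774/43413 ≈ -34777.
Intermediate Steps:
t = -25874 (t = -2 + (½)*(-51744) = -2 - 25872 = -25874)
b(k, n) = k*n
d = -7/38 (d = -28*1/152 = -7/38 ≈ -0.18421)
u(O, X) = (O + X)/(144 + X)
t/u(-121 + 71, -113/d + 29/b(7, 11)) = -25874*(144 + (-113/(-7/38) + 29/((7*11))))/((-121 + 71) + (-113/(-7/38) + 29/((7*11)))) = -25874*(144 + (-113*(-38/7) + 29/77))/(-50 + (-113*(-38/7) + 29/77)) = -25874*(144 + (4294/7 + 29*(1/77)))/(-50 + (4294/7 + 29*(1/77))) = -25874*(144 + (4294/7 + 29/77))/(-50 + (4294/7 + 29/77)) = -25874*(144 + 47263/77)/(-50 + 47263/77) = -25874/((43413/77)/(58351/77)) = -25874/((77/58351)*(43413/77)) = -25874/43413/58351 = -25874*58351/43413 = -1509773774/43413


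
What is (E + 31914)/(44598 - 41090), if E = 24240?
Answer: 28077/1754 ≈ 16.007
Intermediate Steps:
(E + 31914)/(44598 - 41090) = (24240 + 31914)/(44598 - 41090) = 56154/3508 = 56154*(1/3508) = 28077/1754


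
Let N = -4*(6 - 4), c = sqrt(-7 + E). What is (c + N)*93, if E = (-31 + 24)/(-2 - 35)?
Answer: -744 + 558*I*sqrt(259)/37 ≈ -744.0 + 242.71*I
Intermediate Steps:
E = 7/37 (E = -7/(-37) = -7*(-1/37) = 7/37 ≈ 0.18919)
c = 6*I*sqrt(259)/37 (c = sqrt(-7 + 7/37) = sqrt(-252/37) = 6*I*sqrt(259)/37 ≈ 2.6098*I)
N = -8 (N = -4*2 = -8)
(c + N)*93 = (6*I*sqrt(259)/37 - 8)*93 = (-8 + 6*I*sqrt(259)/37)*93 = -744 + 558*I*sqrt(259)/37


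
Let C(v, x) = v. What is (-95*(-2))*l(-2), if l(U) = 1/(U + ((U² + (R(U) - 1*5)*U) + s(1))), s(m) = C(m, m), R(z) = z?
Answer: 190/17 ≈ 11.176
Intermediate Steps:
s(m) = m
l(U) = 1/(1 + U + U² + U*(-5 + U)) (l(U) = 1/(U + ((U² + (U - 1*5)*U) + 1)) = 1/(U + ((U² + (U - 5)*U) + 1)) = 1/(U + ((U² + (-5 + U)*U) + 1)) = 1/(U + ((U² + U*(-5 + U)) + 1)) = 1/(U + (1 + U² + U*(-5 + U))) = 1/(1 + U + U² + U*(-5 + U)))
(-95*(-2))*l(-2) = (-95*(-2))/(1 - 4*(-2) + 2*(-2)²) = 190/(1 + 8 + 2*4) = 190/(1 + 8 + 8) = 190/17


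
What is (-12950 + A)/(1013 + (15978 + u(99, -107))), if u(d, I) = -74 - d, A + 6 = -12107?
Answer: -25063/16818 ≈ -1.4902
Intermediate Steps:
A = -12113 (A = -6 - 12107 = -12113)
(-12950 + A)/(1013 + (15978 + u(99, -107))) = (-12950 - 12113)/(1013 + (15978 + (-74 - 1*99))) = -25063/(1013 + (15978 + (-74 - 99))) = -25063/(1013 + (15978 - 173)) = -25063/(1013 + 15805) = -25063/16818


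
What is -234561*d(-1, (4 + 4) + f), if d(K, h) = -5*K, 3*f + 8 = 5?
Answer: -1172805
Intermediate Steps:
f = -1 (f = -8/3 + (1/3)*5 = -8/3 + 5/3 = -1)
-234561*d(-1, (4 + 4) + f) = -(-1172805)*(-1) = -234561*5 = -1172805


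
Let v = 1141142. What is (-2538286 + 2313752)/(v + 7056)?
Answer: -112267/574099 ≈ -0.19555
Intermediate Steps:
(-2538286 + 2313752)/(v + 7056) = (-2538286 + 2313752)/(1141142 + 7056) = -224534/1148198 = -224534*1/1148198 = -112267/574099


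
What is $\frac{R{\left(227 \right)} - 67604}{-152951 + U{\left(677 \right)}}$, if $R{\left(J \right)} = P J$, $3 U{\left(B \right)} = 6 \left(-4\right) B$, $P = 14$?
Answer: $\frac{64426}{158367} \approx 0.40681$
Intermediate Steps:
$U{\left(B \right)} = - 8 B$ ($U{\left(B \right)} = \frac{6 \left(-4\right) B}{3} = \frac{\left(-24\right) B}{3} = - 8 B$)
$R{\left(J \right)} = 14 J$
$\frac{R{\left(227 \right)} - 67604}{-152951 + U{\left(677 \right)}} = \frac{14 \cdot 227 - 67604}{-152951 - 5416} = \frac{3178 - 67604}{-152951 - 5416} = - \frac{64426}{-158367} = \left(-64426\right) \left(- \frac{1}{158367}\right) = \frac{64426}{158367}$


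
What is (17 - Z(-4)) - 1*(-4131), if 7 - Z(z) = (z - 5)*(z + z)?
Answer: 4213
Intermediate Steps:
Z(z) = 7 - 2*z*(-5 + z) (Z(z) = 7 - (z - 5)*(z + z) = 7 - (-5 + z)*2*z = 7 - 2*z*(-5 + z))
(17 - Z(-4)) - 1*(-4131) = (17 - (7 - 2*(-4)**2 + 10*(-4))) - 1*(-4131) = (17 - (7 - 2*16 - 40)) + 4131 = (17 - (7 - 32 - 40)) + 4131 = (17 - 1*(-65)) + 4131 = (17 + 65) + 4131 = 82 + 4131 = 4213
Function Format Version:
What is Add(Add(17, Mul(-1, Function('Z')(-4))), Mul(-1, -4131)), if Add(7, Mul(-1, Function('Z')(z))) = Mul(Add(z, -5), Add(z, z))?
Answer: 4213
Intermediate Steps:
Function('Z')(z) = Add(7, Mul(-2, z, Add(-5, z))) (Function('Z')(z) = Add(7, Mul(-1, Mul(Add(z, -5), Add(z, z)))) = Add(7, Mul(-1, Mul(Add(-5, z), Mul(2, z)))) = Add(7, Mul(-1, Mul(2, z, Add(-5, z)))) = Add(7, Mul(-2, z, Add(-5, z))))
Add(Add(17, Mul(-1, Function('Z')(-4))), Mul(-1, -4131)) = Add(Add(17, Mul(-1, Add(7, Mul(-2, Pow(-4, 2)), Mul(10, -4)))), Mul(-1, -4131)) = Add(Add(17, Mul(-1, Add(7, Mul(-2, 16), -40))), 4131) = Add(Add(17, Mul(-1, Add(7, -32, -40))), 4131) = Add(Add(17, Mul(-1, -65)), 4131) = Add(Add(17, 65), 4131) = Add(82, 4131) = 4213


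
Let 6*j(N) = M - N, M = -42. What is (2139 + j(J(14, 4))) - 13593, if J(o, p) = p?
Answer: -34385/3 ≈ -11462.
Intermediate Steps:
j(N) = -7 - N/6 (j(N) = (-42 - N)/6 = -7 - N/6)
(2139 + j(J(14, 4))) - 13593 = (2139 + (-7 - ⅙*4)) - 13593 = (2139 + (-7 - ⅔)) - 13593 = (2139 - 23/3) - 13593 = 6394/3 - 13593 = -34385/3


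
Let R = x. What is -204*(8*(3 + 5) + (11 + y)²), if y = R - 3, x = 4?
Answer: -42432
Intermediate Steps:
R = 4
y = 1 (y = 4 - 3 = 1)
-204*(8*(3 + 5) + (11 + y)²) = -204*(8*(3 + 5) + (11 + 1)²) = -204*(8*8 + 12²) = -204*(64 + 144) = -204*208 = -42432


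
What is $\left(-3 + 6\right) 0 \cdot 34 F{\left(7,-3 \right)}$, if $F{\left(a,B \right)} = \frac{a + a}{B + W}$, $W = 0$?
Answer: $0$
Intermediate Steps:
$F{\left(a,B \right)} = \frac{2 a}{B}$ ($F{\left(a,B \right)} = \frac{a + a}{B + 0} = \frac{2 a}{B}$)
$\left(-3 + 6\right) 0 \cdot 34 F{\left(7,-3 \right)} = \left(-3 + 6\right) 0 \cdot 34 \cdot 2 \cdot 7 \frac{1}{-3} = 3 \cdot 0 \cdot 34 \cdot 2 \cdot 7 \left(- \frac{1}{3}\right) = 0 \cdot 34 \left(- \frac{14}{3}\right) = 0 \left(- \frac{14}{3}\right) = 0$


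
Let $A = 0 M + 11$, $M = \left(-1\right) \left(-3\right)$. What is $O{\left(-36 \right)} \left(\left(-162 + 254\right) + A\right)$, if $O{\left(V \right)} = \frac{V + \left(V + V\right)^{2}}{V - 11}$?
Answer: $- \frac{530244}{47} \approx -11282.0$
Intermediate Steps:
$M = 3$
$O{\left(V \right)} = \frac{V + 4 V^{2}}{-11 + V}$ ($O{\left(V \right)} = \frac{V + \left(2 V\right)^{2}}{-11 + V} = \frac{V + 4 V^{2}}{-11 + V}$)
$A = 11$ ($A = 0 \cdot 3 + 11 = 0 + 11 = 11$)
$O{\left(-36 \right)} \left(\left(-162 + 254\right) + A\right) = - \frac{36 \left(1 + 4 \left(-36\right)\right)}{-11 - 36} \left(\left(-162 + 254\right) + 11\right) = - \frac{36 \left(1 - 144\right)}{-47} \left(92 + 11\right) = \left(-36\right) \left(- \frac{1}{47}\right) \left(-143\right) 103 = \left(- \frac{5148}{47}\right) 103 = - \frac{530244}{47}$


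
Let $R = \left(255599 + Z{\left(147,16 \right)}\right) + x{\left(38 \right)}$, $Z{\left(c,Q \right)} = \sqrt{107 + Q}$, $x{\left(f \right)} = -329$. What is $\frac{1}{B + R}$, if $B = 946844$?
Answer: $\frac{1202114}{1445078068873} - \frac{\sqrt{123}}{1445078068873} \approx 8.3186 \cdot 10^{-7}$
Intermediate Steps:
$R = 255270 + \sqrt{123}$ ($R = \left(255599 + \sqrt{107 + 16}\right) - 329 = \left(255599 + \sqrt{123}\right) - 329 = 255270 + \sqrt{123} \approx 2.5528 \cdot 10^{5}$)
$\frac{1}{B + R} = \frac{1}{946844 + \left(255270 + \sqrt{123}\right)} = \frac{1}{1202114 + \sqrt{123}}$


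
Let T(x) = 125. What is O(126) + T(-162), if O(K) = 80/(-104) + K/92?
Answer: 75109/598 ≈ 125.60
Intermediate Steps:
O(K) = -10/13 + K/92 (O(K) = 80*(-1/104) + K*(1/92) = -10/13 + K/92)
O(126) + T(-162) = (-10/13 + (1/92)*126) + 125 = (-10/13 + 63/46) + 125 = 359/598 + 125 = 75109/598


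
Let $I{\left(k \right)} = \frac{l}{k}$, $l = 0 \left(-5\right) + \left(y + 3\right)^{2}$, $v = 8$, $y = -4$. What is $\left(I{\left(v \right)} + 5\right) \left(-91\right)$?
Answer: $- \frac{3731}{8} \approx -466.38$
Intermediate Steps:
$l = 1$ ($l = 0 \left(-5\right) + \left(-4 + 3\right)^{2} = 0 + \left(-1\right)^{2} = 0 + 1 = 1$)
$I{\left(k \right)} = \frac{1}{k}$ ($I{\left(k \right)} = 1 \frac{1}{k} = \frac{1}{k}$)
$\left(I{\left(v \right)} + 5\right) \left(-91\right) = \left(\frac{1}{8} + 5\right) \left(-91\right) = \frac{41}{8} \left(-91\right) = - \frac{3731}{8}$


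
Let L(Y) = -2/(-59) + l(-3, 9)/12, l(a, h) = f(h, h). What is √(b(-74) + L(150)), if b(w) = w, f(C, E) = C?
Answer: I*√1019461/118 ≈ 8.5566*I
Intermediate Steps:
l(a, h) = h
L(Y) = 185/236 (L(Y) = -2/(-59) + 9/12 = -2*(-1/59) + 9*(1/12) = 2/59 + ¾ = 185/236)
√(b(-74) + L(150)) = √(-74 + 185/236) = √(-17279/236) = I*√1019461/118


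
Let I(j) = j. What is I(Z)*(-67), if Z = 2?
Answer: -134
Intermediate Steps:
I(Z)*(-67) = 2*(-67) = -134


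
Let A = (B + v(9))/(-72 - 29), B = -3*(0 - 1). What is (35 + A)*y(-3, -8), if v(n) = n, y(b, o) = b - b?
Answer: 0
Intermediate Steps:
y(b, o) = 0
B = 3 (B = -3*(-1) = 3)
A = -12/101 (A = (3 + 9)/(-72 - 29) = 12/(-101) = 12*(-1/101) = -12/101 ≈ -0.11881)
(35 + A)*y(-3, -8) = (35 - 12/101)*0 = (3523/101)*0 = 0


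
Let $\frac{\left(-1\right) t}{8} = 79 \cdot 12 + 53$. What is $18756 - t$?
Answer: $26764$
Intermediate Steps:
$t = -8008$ ($t = - 8 \left(79 \cdot 12 + 53\right) = - 8 \left(948 + 53\right) = \left(-8\right) 1001 = -8008$)
$18756 - t = 18756 - -8008 = 18756 + 8008 = 26764$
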